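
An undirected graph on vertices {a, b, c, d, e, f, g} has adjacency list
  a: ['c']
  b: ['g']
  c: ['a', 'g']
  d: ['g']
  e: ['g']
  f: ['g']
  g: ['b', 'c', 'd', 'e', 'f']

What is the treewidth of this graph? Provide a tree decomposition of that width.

Treewidth 1.
One such decomposition:
Bags: B1 = {b, g}  B2 = {c, g}  B3 = {d, g}  B4 = {f, g}  B5 = {e, g}  B6 = {a, c}
Tree: B1–B2, B2–B3, B2–B4, B4–B5, B2–B6

Every bag has size at most 2, so the width is 2 − 1 = 1 and tw(G) ≤ 1. G has an edge, so its treewidth is at least 1. Therefore the treewidth is 1.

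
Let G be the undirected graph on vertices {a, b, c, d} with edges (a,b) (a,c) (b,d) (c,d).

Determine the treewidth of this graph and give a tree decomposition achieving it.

Each bag holds 3 vertices, so the decomposition has width 2, which upper-bounds the treewidth. Since a–b–d–c–a is a cycle in G, G is not acyclic. Forests are exactly the graphs of treewidth ≤ 1, so tw(G) ≥ 2. Therefore the treewidth is 2.

Treewidth 2.
One such decomposition:
Bags: B1 = {a, b, d}  B2 = {a, c, d}
Tree: B1–B2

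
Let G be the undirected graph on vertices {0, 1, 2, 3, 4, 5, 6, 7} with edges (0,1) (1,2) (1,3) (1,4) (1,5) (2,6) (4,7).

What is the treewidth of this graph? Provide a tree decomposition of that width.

Treewidth 1.
Bags: B1 = {1, 3}  B2 = {1, 2}  B3 = {1, 4}  B4 = {2, 6}  B5 = {4, 7}  B6 = {0, 1}  B7 = {1, 5}
Tree: B1–B2, B1–B3, B2–B4, B3–B5, B2–B6, B1–B7

Every bag has size at most 2, so the width is 2 − 1 = 1 and tw(G) ≤ 1. G has an edge, so its treewidth is at least 1. Combining the bounds, tw(G) = 1.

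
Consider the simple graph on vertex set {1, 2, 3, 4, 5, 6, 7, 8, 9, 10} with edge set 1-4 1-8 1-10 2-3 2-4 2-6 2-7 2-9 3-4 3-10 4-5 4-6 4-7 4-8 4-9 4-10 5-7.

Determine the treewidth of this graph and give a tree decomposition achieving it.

Treewidth 2.
One such decomposition:
Bags: B1 = {2, 4, 7}  B2 = {2, 3, 4}  B3 = {3, 4, 10}  B4 = {2, 4, 6}  B5 = {2, 4, 9}  B6 = {1, 4, 10}  B7 = {1, 4, 8}  B8 = {4, 5, 7}
Tree: B1–B2, B2–B3, B1–B4, B2–B5, B3–B6, B6–B7, B1–B8

Each bag holds 3 vertices, so the decomposition has width 2, which upper-bounds the treewidth. On the other hand G contains the 3-clique {1, 4, 8}. A clique must lie in a single bag of any decomposition, so no decomposition can have width below 2. Therefore the treewidth is 2.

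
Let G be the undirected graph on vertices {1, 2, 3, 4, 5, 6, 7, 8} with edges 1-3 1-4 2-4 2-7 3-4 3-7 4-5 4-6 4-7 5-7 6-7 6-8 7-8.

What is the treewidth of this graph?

2

A width-2 tree decomposition is:
Bags: B1 = {6, 7, 8}  B2 = {4, 6, 7}  B3 = {3, 4, 7}  B4 = {4, 5, 7}  B5 = {2, 4, 7}  B6 = {1, 3, 4}
Tree: B1–B2, B2–B3, B3–B4, B2–B5, B3–B6
The largest bag has 3 vertices, giving width 2; this decomposition certifies tw(G) ≤ 2. For the lower bound, the 3 vertices {6, 7, 8} are pairwise adjacent, and any tree decomposition puts a clique entirely inside one bag — forcing width ≥ 2. Therefore the treewidth is 2.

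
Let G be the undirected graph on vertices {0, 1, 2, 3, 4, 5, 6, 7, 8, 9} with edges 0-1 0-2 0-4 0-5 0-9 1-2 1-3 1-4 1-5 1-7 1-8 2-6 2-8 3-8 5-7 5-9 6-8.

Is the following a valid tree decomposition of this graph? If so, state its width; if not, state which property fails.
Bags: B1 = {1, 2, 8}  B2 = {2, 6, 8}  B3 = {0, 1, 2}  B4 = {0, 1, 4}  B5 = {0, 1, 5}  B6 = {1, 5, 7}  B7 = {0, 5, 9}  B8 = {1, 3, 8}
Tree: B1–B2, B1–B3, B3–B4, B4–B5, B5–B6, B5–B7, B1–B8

Checking the three conditions: (i) the bags cover all of {0, 1, 2, 3, 4, 5, 6, 7, 8, 9}; (ii) for each edge, some bag contains both endpoints; (iii) the bags containing any fixed vertex form a subtree. All hold, so the decomposition is valid with width 3 − 1 = 2.

Yes; width 2.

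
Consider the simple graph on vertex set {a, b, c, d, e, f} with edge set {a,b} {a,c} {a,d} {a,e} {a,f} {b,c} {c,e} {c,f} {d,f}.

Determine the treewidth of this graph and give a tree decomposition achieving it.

Treewidth 2.
One such decomposition:
Bags: B1 = {a, c, f}  B2 = {a, b, c}  B3 = {a, c, e}  B4 = {a, d, f}
Tree: B1–B2, B1–B3, B1–B4

Every bag has size at most 3, so the width is 3 − 1 = 2 and tw(G) ≤ 2. Conversely, {a, d, f} is a clique of size 3, and the vertices of any clique must share a bag in every tree decomposition; so some bag has ≥ 3 vertices and tw(G) ≥ 2. Combining the bounds, tw(G) = 2.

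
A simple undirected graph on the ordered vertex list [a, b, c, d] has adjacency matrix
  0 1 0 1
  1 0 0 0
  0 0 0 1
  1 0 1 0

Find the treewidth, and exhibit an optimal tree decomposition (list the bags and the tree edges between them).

Treewidth 1.
One optimal decomposition is:
Bags: B1 = {c, d}  B2 = {a, d}  B3 = {a, b}
Tree: B1–B2, B2–B3

Every bag has size at most 2, so the width is 2 − 1 = 1 and tw(G) ≤ 1. Any graph with an edge has treewidth ≥ 1, and G has the edge c–d. The upper and lower bounds meet at 1, so that is the treewidth.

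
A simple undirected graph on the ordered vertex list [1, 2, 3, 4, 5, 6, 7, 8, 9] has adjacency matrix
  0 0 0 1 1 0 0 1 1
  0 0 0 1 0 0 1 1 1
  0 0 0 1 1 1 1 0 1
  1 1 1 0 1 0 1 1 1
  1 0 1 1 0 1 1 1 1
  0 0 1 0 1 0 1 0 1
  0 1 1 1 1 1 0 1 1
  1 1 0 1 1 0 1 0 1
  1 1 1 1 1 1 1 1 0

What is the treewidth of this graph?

4

A width-4 tree decomposition is:
Bags: B1 = {4, 5, 7, 8, 9}  B2 = {3, 4, 5, 7, 9}  B3 = {3, 5, 6, 7, 9}  B4 = {2, 4, 7, 8, 9}  B5 = {1, 4, 5, 8, 9}
Tree: B1–B2, B2–B3, B1–B4, B1–B5
The largest bag has 5 vertices, giving width 4; this decomposition certifies tw(G) ≤ 4. For the lower bound, the 5 vertices {2, 4, 7, 8, 9} are pairwise adjacent, and any tree decomposition puts a clique entirely inside one bag — forcing width ≥ 4. The upper and lower bounds meet at 4, so that is the treewidth.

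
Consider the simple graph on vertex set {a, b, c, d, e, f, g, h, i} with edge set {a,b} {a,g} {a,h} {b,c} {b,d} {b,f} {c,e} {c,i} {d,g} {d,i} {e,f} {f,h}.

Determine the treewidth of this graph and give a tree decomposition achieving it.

The largest bag has 4 vertices, giving width 3; this decomposition certifies tw(G) ≤ 3. For the lower bound: the 4 vertex sets {e,f,h}, {c}, {b}, {a,d,g,i} are disjoint, each induces a connected subgraph, and every pair is joined by at least one edge of G. Contracting each set to a single vertex therefore yields K_{4} as a minor, and since treewidth is minor-monotone, tw(G) ≥ tw(K_{4}) = 3. Therefore the treewidth is 3.

Treewidth 3.
Bags: B1 = {c, e, f, h}  B2 = {b, c, f, h}  B3 = {a, b, c, h}  B4 = {a, b, c, i}  B5 = {a, b, d, i}  B6 = {a, d, g, i}
Tree: B1–B2, B2–B3, B3–B4, B4–B5, B5–B6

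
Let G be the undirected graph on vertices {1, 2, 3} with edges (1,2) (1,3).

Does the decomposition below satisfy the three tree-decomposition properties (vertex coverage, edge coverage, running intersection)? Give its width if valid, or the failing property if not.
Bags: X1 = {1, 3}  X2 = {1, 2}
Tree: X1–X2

Yes; width 1.

Every vertex of G appears in some bag (union = {1, 2, 3}); every edge is covered by a bag; and for each vertex v the set of bags containing v is connected in the bag tree. The decomposition is therefore valid. The largest bag has 2 vertices, so the width is 1.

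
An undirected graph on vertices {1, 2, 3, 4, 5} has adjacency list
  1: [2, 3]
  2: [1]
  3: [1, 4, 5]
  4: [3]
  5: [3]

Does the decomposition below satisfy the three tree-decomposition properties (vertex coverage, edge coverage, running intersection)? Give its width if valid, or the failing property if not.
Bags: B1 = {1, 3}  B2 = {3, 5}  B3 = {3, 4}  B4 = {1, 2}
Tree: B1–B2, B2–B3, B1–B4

Vertex coverage: the bags together contain {1, 2, 3, 4, 5}, the full vertex set. Edge coverage: each edge of G has both endpoints in at least one bag. Running intersection: for every vertex, the bags containing it form a connected subtree. All three properties hold, so this is a valid tree decomposition of width max|bag| − 1 = 1, and hence tw(G) ≤ 1.

Yes; width 1.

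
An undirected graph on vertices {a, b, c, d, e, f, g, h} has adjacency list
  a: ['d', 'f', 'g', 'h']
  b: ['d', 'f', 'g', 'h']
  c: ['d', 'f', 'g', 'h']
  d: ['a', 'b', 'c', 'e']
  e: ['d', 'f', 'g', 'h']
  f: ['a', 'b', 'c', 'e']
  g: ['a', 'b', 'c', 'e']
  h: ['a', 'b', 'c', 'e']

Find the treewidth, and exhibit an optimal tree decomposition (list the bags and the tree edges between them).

Treewidth 4.
Bags: B1 = {a, b, c, e, g}  B2 = {a, b, c, e, h}  B3 = {a, b, c, d, e}  B4 = {a, b, c, e, f}
Tree: B1–B2, B2–B3, B3–B4

Every bag has size at most 5, so the width is 5 − 1 = 4 and tw(G) ≤ 4. For the lower bound: the 5 vertex sets {a,g}, {c,h}, {d,e}, {b}, {f} are disjoint, each induces a connected subgraph, and every pair is joined by at least one edge of G. Contracting each set to a single vertex therefore yields K_{5} as a minor, and since treewidth is minor-monotone, tw(G) ≥ tw(K_{5}) = 4. The upper and lower bounds meet at 4, so that is the treewidth.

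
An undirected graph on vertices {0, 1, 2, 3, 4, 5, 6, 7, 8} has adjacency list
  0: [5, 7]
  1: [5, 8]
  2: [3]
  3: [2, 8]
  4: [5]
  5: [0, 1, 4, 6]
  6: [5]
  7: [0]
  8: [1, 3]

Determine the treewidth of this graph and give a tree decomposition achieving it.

Every bag has size at most 2, so the width is 2 − 1 = 1 and tw(G) ≤ 1. Since G has at least one edge (e.g. 5–6), it is not an edgeless graph, so tw(G) ≥ 1. Therefore the treewidth is 1.

Treewidth 1.
Bags: B1 = {5, 6}  B2 = {1, 5}  B3 = {1, 8}  B4 = {0, 5}  B5 = {3, 8}  B6 = {2, 3}  B7 = {4, 5}  B8 = {0, 7}
Tree: B1–B2, B2–B3, B2–B4, B3–B5, B5–B6, B4–B7, B4–B8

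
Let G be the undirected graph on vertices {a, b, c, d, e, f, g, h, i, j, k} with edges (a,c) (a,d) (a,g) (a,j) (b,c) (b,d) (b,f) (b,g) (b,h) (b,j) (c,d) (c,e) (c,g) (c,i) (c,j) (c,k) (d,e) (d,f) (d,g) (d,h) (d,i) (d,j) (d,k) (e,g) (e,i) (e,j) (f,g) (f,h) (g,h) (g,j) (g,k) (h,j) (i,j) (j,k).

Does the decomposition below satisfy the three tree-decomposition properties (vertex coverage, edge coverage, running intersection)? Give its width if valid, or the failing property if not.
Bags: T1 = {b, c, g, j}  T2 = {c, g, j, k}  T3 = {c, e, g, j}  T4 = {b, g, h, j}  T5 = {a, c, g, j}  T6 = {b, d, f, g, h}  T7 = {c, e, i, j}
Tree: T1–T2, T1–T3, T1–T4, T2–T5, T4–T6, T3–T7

No — edge (d,c) lies in no bag.

A tree decomposition must satisfy three properties: every vertex lies in some bag; for every edge, both endpoints lie together in some bag; and for every vertex, the bags containing it form a connected subtree. Here edge (d,c) lies in no bag, so the decomposition is invalid.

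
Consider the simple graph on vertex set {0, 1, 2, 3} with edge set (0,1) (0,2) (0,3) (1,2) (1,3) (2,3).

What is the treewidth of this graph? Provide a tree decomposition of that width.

Treewidth 3.
One optimal decomposition is:
Bags: B1 = {0, 1, 2, 3}
Tree: (single bag)

A single bag containing all 4 vertices is trivially a valid decomposition of width 3. On the other hand G contains the 4-clique {0, 1, 2, 3}. A clique must lie in a single bag of any decomposition, so no decomposition can have width below 3. Therefore the treewidth is 3.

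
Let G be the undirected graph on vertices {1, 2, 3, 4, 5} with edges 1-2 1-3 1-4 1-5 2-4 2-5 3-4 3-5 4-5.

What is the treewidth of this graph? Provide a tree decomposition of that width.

Each bag holds 4 vertices, so the decomposition has width 3, which upper-bounds the treewidth. For the lower bound, the 4 vertices {1, 2, 4, 5} are pairwise adjacent, and any tree decomposition puts a clique entirely inside one bag — forcing width ≥ 3. Hence tw(G) = 3 exactly.

Treewidth 3.
Bags: B1 = {1, 3, 4, 5}  B2 = {1, 2, 4, 5}
Tree: B1–B2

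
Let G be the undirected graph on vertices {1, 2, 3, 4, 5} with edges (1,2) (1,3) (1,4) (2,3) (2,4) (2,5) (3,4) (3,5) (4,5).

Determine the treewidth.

3

A width-3 tree decomposition is:
Bags: B1 = {2, 3, 4, 5}  B2 = {1, 2, 3, 4}
Tree: B1–B2
The largest bag has 4 vertices, giving width 3; this decomposition certifies tw(G) ≤ 3. On the other hand G contains the 4-clique {1, 2, 3, 4}. A clique must lie in a single bag of any decomposition, so no decomposition can have width below 3. The upper and lower bounds meet at 3, so that is the treewidth.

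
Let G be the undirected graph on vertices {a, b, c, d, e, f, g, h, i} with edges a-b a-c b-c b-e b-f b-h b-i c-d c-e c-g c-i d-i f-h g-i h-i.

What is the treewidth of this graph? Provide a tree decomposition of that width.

Every bag has size at most 3, so the width is 3 − 1 = 2 and tw(G) ≤ 2. On the other hand G contains the 3-clique {c, d, i}. A clique must lie in a single bag of any decomposition, so no decomposition can have width below 2. Hence tw(G) = 2 exactly.

Treewidth 2.
Bags: B1 = {c, g, i}  B2 = {b, c, i}  B3 = {b, h, i}  B4 = {c, d, i}  B5 = {b, f, h}  B6 = {a, b, c}  B7 = {b, c, e}
Tree: B1–B2, B2–B3, B2–B4, B3–B5, B2–B6, B2–B7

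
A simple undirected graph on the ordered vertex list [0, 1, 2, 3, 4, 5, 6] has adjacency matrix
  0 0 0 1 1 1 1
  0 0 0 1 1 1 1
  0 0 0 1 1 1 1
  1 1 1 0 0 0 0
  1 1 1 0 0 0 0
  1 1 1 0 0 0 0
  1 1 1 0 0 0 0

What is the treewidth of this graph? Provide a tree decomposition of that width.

Every bag has size at most 4, so the width is 4 − 1 = 3 and tw(G) ≤ 3. For the lower bound: the 4 vertex sets {0,4}, {2,3}, {1}, {6} are disjoint, each induces a connected subgraph, and every pair is joined by at least one edge of G. Contracting each set to a single vertex therefore yields K_{4} as a minor, and since treewidth is minor-monotone, tw(G) ≥ tw(K_{4}) = 3. Combining the bounds, tw(G) = 3.

Treewidth 3.
Bags: B1 = {0, 1, 2, 4}  B2 = {0, 1, 2, 3}  B3 = {0, 1, 2, 6}  B4 = {0, 1, 2, 5}
Tree: B1–B2, B2–B3, B3–B4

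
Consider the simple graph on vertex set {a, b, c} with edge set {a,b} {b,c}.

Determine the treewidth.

1

A width-1 tree decomposition is:
Bags: B1 = {b, c}  B2 = {a, b}
Tree: B1–B2
Each bag holds 2 vertices, so the decomposition has width 1, which upper-bounds the treewidth. G has an edge, so its treewidth is at least 1. The upper and lower bounds meet at 1, so that is the treewidth.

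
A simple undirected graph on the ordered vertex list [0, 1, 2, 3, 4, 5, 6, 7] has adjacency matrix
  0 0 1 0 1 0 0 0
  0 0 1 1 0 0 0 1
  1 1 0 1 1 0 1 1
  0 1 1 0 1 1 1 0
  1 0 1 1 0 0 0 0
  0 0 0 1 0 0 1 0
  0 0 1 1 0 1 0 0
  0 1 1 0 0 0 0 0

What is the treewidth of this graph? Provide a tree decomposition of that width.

Each bag holds 3 vertices, so the decomposition has width 2, which upper-bounds the treewidth. Conversely, {0, 2, 4} is a clique of size 3, and the vertices of any clique must share a bag in every tree decomposition; so some bag has ≥ 3 vertices and tw(G) ≥ 2. The upper and lower bounds meet at 2, so that is the treewidth.

Treewidth 2.
One such decomposition:
Bags: B1 = {2, 3, 4}  B2 = {0, 2, 4}  B3 = {2, 3, 6}  B4 = {1, 2, 3}  B5 = {3, 5, 6}  B6 = {1, 2, 7}
Tree: B1–B2, B1–B3, B3–B4, B3–B5, B4–B6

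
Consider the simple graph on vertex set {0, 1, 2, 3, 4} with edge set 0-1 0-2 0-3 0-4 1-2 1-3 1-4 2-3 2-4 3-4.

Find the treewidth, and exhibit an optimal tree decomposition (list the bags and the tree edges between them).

With just one bag of size 5, the width is 5 − 1 = 4, so tw(G) ≤ 4. Conversely, {0, 1, 2, 3, 4} is a clique of size 5, and the vertices of any clique must share a bag in every tree decomposition; so some bag has ≥ 5 vertices and tw(G) ≥ 4. Therefore the treewidth is 4.

Treewidth 4.
One such decomposition:
Bags: B1 = {0, 1, 2, 3, 4}
Tree: (single bag)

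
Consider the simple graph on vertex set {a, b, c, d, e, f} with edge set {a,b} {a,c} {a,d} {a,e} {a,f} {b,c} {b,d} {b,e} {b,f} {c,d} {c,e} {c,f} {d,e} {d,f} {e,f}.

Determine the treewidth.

5

A width-5 tree decomposition is:
Bags: B1 = {a, b, c, d, e, f}
Tree: (single bag)
A single bag containing all 6 vertices is trivially a valid decomposition of width 5. For the lower bound, the 6 vertices {a, b, c, d, e, f} are pairwise adjacent, and any tree decomposition puts a clique entirely inside one bag — forcing width ≥ 5. The upper and lower bounds meet at 5, so that is the treewidth.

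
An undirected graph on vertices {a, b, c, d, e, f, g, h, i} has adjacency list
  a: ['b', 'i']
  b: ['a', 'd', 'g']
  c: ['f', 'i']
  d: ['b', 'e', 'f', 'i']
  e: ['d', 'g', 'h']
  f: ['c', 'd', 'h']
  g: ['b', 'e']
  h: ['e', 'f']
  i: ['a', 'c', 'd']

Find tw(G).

A width-3 tree decomposition is:
Bags: B1 = {a, b, c, i}  B2 = {b, c, d, i}  B3 = {b, c, d, f}  B4 = {b, d, f, g}  B5 = {d, e, f, g}  B6 = {e, f, g, h}
Tree: B1–B2, B2–B3, B3–B4, B4–B5, B5–B6
The largest bag has 4 vertices, giving width 3; this decomposition certifies tw(G) ≤ 3. For the lower bound: the 4 vertex sets {a,c,i}, {b}, {d}, {e,f,g,h} are disjoint, each induces a connected subgraph, and every pair is joined by at least one edge of G. Contracting each set to a single vertex therefore yields K_{4} as a minor, and since treewidth is minor-monotone, tw(G) ≥ tw(K_{4}) = 3. Combining the bounds, tw(G) = 3.

3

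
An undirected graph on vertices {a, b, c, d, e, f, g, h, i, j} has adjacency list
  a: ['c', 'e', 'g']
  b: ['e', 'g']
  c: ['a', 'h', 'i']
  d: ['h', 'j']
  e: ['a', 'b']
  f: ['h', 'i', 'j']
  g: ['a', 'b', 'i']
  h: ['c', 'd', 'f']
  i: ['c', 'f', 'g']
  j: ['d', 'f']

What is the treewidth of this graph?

2

A width-2 tree decomposition is:
Bags: B1 = {a, b, e}  B2 = {a, b, g}  B3 = {a, c, g}  B4 = {c, g, i}  B5 = {c, h, i}  B6 = {f, h, i}  B7 = {d, f, h}  B8 = {d, f, j}
Tree: B1–B2, B2–B3, B3–B4, B4–B5, B5–B6, B6–B7, B7–B8
Each bag holds 3 vertices, so the decomposition has width 2, which upper-bounds the treewidth. Since e–b–g–a–e is a cycle in G, G is not acyclic. Forests are exactly the graphs of treewidth ≤ 1, so tw(G) ≥ 2. Therefore the treewidth is 2.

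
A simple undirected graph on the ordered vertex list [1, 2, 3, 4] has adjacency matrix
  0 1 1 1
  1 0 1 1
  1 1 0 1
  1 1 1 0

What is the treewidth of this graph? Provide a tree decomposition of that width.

A single bag containing all 4 vertices is trivially a valid decomposition of width 3. On the other hand G contains the 4-clique {1, 2, 3, 4}. A clique must lie in a single bag of any decomposition, so no decomposition can have width below 3. Therefore the treewidth is 3.

Treewidth 3.
One such decomposition:
Bags: B1 = {1, 2, 3, 4}
Tree: (single bag)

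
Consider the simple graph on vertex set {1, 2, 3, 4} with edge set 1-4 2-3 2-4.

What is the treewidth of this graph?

A width-1 tree decomposition is:
Bags: B1 = {2, 3}  B2 = {2, 4}  B3 = {1, 4}
Tree: B1–B2, B2–B3
Each bag holds 2 vertices, so the decomposition has width 1, which upper-bounds the treewidth. Any graph with an edge has treewidth ≥ 1, and G has the edge 3–2. Hence tw(G) = 1 exactly.

1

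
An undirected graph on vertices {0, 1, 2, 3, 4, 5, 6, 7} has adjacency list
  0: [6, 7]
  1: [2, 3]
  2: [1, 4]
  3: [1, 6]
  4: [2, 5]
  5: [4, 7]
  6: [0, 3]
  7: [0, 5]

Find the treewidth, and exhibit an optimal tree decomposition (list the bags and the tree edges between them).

Treewidth 2.
One such decomposition:
Bags: B1 = {4, 5, 7}  B2 = {0, 4, 7}  B3 = {0, 4, 6}  B4 = {3, 4, 6}  B5 = {1, 3, 4}  B6 = {1, 2, 4}
Tree: B1–B2, B2–B3, B3–B4, B4–B5, B5–B6

The largest bag has 3 vertices, giving width 2; this decomposition certifies tw(G) ≤ 2. Since 4–5–7–0–6–3–1–2–4 is a cycle in G, G is not acyclic. Forests are exactly the graphs of treewidth ≤ 1, so tw(G) ≥ 2. The upper and lower bounds meet at 2, so that is the treewidth.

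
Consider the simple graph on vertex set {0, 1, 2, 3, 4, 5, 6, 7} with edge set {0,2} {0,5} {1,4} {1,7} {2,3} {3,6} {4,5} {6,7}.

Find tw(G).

2

A width-2 tree decomposition is:
Bags: B1 = {3, 6, 7}  B2 = {1, 3, 7}  B3 = {1, 3, 4}  B4 = {3, 4, 5}  B5 = {0, 3, 5}  B6 = {0, 2, 3}
Tree: B1–B2, B2–B3, B3–B4, B4–B5, B5–B6
Every bag has size at most 3, so the width is 3 − 1 = 2 and tw(G) ≤ 2. The edges 3–6–7–1–4–5–0–2–3 form a cycle, so G is not a tree and its treewidth is at least 2. The upper and lower bounds meet at 2, so that is the treewidth.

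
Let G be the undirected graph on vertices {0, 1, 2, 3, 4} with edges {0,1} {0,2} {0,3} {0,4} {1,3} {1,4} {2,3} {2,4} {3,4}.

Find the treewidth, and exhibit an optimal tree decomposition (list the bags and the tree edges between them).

Treewidth 3.
One optimal decomposition is:
Bags: B1 = {0, 2, 3, 4}  B2 = {0, 1, 3, 4}
Tree: B1–B2

Every bag has size at most 4, so the width is 4 − 1 = 3 and tw(G) ≤ 3. For the lower bound, the 4 vertices {0, 1, 3, 4} are pairwise adjacent, and any tree decomposition puts a clique entirely inside one bag — forcing width ≥ 3. Hence tw(G) = 3 exactly.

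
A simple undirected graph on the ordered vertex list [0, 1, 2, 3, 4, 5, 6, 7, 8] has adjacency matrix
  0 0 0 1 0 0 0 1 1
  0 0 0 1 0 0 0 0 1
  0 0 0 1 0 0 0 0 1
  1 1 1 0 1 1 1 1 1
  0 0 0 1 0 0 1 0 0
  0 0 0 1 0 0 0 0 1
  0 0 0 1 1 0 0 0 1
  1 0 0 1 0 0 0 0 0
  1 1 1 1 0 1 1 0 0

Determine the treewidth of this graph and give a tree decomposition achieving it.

Treewidth 2.
One optimal decomposition is:
Bags: B1 = {3, 6, 8}  B2 = {2, 3, 8}  B3 = {1, 3, 8}  B4 = {3, 5, 8}  B5 = {3, 4, 6}  B6 = {0, 3, 8}  B7 = {0, 3, 7}
Tree: B1–B2, B1–B3, B3–B4, B1–B5, B1–B6, B6–B7

Every bag has size at most 3, so the width is 3 − 1 = 2 and tw(G) ≤ 2. On the other hand G contains the 3-clique {0, 3, 8}. A clique must lie in a single bag of any decomposition, so no decomposition can have width below 2. Combining the bounds, tw(G) = 2.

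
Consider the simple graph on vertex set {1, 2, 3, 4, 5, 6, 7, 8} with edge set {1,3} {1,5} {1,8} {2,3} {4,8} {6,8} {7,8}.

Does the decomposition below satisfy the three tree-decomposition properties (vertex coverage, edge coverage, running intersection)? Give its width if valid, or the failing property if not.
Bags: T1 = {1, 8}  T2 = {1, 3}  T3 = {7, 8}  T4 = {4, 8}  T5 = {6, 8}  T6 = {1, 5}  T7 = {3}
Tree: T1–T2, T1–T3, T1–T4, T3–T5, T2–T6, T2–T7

A tree decomposition must satisfy three properties: every vertex lies in some bag; for every edge, both endpoints lie together in some bag; and for every vertex, the bags containing it form a connected subtree. Here vertex 2 appears in no bag, so the decomposition is invalid.

No — vertex 2 appears in no bag.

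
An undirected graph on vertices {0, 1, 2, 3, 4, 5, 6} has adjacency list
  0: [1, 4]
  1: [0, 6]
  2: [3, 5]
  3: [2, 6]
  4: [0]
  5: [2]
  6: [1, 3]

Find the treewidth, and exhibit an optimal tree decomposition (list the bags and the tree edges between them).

Treewidth 1.
Bags: B1 = {2, 5}  B2 = {2, 3}  B3 = {3, 6}  B4 = {1, 6}  B5 = {0, 1}  B6 = {0, 4}
Tree: B1–B2, B2–B3, B3–B4, B4–B5, B5–B6

The largest bag has 2 vertices, giving width 1; this decomposition certifies tw(G) ≤ 1. G has an edge, so its treewidth is at least 1. Hence tw(G) = 1 exactly.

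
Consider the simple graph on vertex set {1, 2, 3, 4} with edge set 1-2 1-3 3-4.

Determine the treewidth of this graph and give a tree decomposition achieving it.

The largest bag has 2 vertices, giving width 1; this decomposition certifies tw(G) ≤ 1. G has an edge, so its treewidth is at least 1. The upper and lower bounds meet at 1, so that is the treewidth.

Treewidth 1.
One optimal decomposition is:
Bags: B1 = {3, 4}  B2 = {1, 3}  B3 = {1, 2}
Tree: B1–B2, B2–B3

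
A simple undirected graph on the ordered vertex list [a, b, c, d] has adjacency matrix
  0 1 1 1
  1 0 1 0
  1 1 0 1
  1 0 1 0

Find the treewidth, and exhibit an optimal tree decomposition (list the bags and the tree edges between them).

Each bag holds 3 vertices, so the decomposition has width 2, which upper-bounds the treewidth. For the lower bound, the 3 vertices {a, c, d} are pairwise adjacent, and any tree decomposition puts a clique entirely inside one bag — forcing width ≥ 2. The upper and lower bounds meet at 2, so that is the treewidth.

Treewidth 2.
One optimal decomposition is:
Bags: B1 = {a, c, d}  B2 = {a, b, c}
Tree: B1–B2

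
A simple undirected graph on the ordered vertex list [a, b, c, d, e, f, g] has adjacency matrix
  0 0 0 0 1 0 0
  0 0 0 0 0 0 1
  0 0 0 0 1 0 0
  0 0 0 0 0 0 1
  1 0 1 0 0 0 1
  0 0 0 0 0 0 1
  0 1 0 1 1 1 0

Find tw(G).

1

A width-1 tree decomposition is:
Bags: B1 = {e, g}  B2 = {d, g}  B3 = {a, e}  B4 = {f, g}  B5 = {c, e}  B6 = {b, g}
Tree: B1–B2, B1–B3, B1–B4, B1–B5, B1–B6
Each bag holds 2 vertices, so the decomposition has width 1, which upper-bounds the treewidth. Any graph with an edge has treewidth ≥ 1, and G has the edge e–g. Combining the bounds, tw(G) = 1.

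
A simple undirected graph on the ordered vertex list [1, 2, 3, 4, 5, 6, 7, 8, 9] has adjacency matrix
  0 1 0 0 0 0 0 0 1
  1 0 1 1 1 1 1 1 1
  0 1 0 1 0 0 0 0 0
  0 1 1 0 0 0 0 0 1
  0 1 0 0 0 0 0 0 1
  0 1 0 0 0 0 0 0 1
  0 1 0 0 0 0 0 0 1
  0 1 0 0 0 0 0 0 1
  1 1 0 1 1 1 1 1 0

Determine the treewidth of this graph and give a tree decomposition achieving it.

Every bag has size at most 3, so the width is 3 − 1 = 2 and tw(G) ≤ 2. Conversely, {1, 2, 9} is a clique of size 3, and the vertices of any clique must share a bag in every tree decomposition; so some bag has ≥ 3 vertices and tw(G) ≥ 2. Hence tw(G) = 2 exactly.

Treewidth 2.
One such decomposition:
Bags: B1 = {2, 4, 9}  B2 = {1, 2, 9}  B3 = {2, 5, 9}  B4 = {2, 6, 9}  B5 = {2, 7, 9}  B6 = {2, 3, 4}  B7 = {2, 8, 9}
Tree: B1–B2, B1–B3, B2–B4, B1–B5, B1–B6, B5–B7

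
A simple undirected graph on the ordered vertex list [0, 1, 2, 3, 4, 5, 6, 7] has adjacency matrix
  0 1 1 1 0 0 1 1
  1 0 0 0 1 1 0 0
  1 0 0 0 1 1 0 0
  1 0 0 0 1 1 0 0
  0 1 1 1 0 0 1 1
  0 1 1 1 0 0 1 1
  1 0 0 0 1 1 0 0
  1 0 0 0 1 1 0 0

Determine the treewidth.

A width-3 tree decomposition is:
Bags: B1 = {0, 2, 4, 5}  B2 = {0, 3, 4, 5}  B3 = {0, 4, 5, 7}  B4 = {0, 1, 4, 5}  B5 = {0, 4, 5, 6}
Tree: B1–B2, B2–B3, B3–B4, B4–B5
Every bag has size at most 4, so the width is 4 − 1 = 3 and tw(G) ≤ 3. For the lower bound: the 4 vertex sets {2,5}, {3,4}, {0}, {7} are disjoint, each induces a connected subgraph, and every pair is joined by at least one edge of G. Contracting each set to a single vertex therefore yields K_{4} as a minor, and since treewidth is minor-monotone, tw(G) ≥ tw(K_{4}) = 3. The upper and lower bounds meet at 3, so that is the treewidth.

3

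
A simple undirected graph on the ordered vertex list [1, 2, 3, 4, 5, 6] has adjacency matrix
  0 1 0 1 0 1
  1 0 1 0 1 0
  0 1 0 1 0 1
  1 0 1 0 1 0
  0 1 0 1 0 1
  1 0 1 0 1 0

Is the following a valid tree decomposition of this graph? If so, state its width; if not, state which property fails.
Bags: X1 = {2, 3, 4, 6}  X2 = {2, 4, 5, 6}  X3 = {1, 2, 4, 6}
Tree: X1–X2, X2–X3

Yes; width 3.

Checking the three conditions: (i) the bags cover all of {1, 2, 3, 4, 5, 6}; (ii) for each edge, some bag contains both endpoints; (iii) the bags containing any fixed vertex form a subtree. All hold, so the decomposition is valid with width 4 − 1 = 3.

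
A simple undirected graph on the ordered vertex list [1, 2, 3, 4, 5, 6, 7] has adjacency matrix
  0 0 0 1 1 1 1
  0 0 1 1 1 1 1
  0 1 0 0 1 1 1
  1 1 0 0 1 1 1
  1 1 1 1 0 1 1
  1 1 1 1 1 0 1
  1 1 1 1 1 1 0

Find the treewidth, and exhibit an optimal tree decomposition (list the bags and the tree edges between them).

Treewidth 4.
One optimal decomposition is:
Bags: B1 = {2, 4, 5, 6, 7}  B2 = {2, 3, 5, 6, 7}  B3 = {1, 4, 5, 6, 7}
Tree: B1–B2, B1–B3

Every bag has size at most 5, so the width is 5 − 1 = 4 and tw(G) ≤ 4. Conversely, {1, 4, 5, 6, 7} is a clique of size 5, and the vertices of any clique must share a bag in every tree decomposition; so some bag has ≥ 5 vertices and tw(G) ≥ 4. The upper and lower bounds meet at 4, so that is the treewidth.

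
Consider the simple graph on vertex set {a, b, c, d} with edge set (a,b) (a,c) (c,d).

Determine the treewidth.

A width-1 tree decomposition is:
Bags: B1 = {a, b}  B2 = {a, c}  B3 = {c, d}
Tree: B1–B2, B2–B3
Every bag has size at most 2, so the width is 2 − 1 = 1 and tw(G) ≤ 1. Any graph with an edge has treewidth ≥ 1, and G has the edge b–a. Hence tw(G) = 1 exactly.

1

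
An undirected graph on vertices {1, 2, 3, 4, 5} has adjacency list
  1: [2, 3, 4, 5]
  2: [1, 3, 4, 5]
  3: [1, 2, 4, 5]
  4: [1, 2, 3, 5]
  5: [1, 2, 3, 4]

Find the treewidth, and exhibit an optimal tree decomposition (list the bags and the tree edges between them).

A single bag containing all 5 vertices is trivially a valid decomposition of width 4. Conversely, {1, 2, 3, 4, 5} is a clique of size 5, and the vertices of any clique must share a bag in every tree decomposition; so some bag has ≥ 5 vertices and tw(G) ≥ 4. Hence tw(G) = 4 exactly.

Treewidth 4.
One optimal decomposition is:
Bags: B1 = {1, 2, 3, 4, 5}
Tree: (single bag)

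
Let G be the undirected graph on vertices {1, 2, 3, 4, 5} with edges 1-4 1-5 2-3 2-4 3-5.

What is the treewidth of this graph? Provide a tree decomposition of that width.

Treewidth 2.
One such decomposition:
Bags: B1 = {2, 3, 4}  B2 = {3, 4, 5}  B3 = {1, 4, 5}
Tree: B1–B2, B2–B3

Each bag holds 3 vertices, so the decomposition has width 2, which upper-bounds the treewidth. Since 4–2–3–5–1–4 is a cycle in G, G is not acyclic. Forests are exactly the graphs of treewidth ≤ 1, so tw(G) ≥ 2. Hence tw(G) = 2 exactly.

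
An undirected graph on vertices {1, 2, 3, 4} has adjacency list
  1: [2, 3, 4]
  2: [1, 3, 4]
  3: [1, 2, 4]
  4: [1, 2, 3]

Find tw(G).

3

A width-3 tree decomposition is:
Bags: B1 = {1, 2, 3, 4}
Tree: (single bag)
With just one bag of size 4, the width is 4 − 1 = 3, so tw(G) ≤ 3. On the other hand G contains the 4-clique {1, 2, 3, 4}. A clique must lie in a single bag of any decomposition, so no decomposition can have width below 3. The upper and lower bounds meet at 3, so that is the treewidth.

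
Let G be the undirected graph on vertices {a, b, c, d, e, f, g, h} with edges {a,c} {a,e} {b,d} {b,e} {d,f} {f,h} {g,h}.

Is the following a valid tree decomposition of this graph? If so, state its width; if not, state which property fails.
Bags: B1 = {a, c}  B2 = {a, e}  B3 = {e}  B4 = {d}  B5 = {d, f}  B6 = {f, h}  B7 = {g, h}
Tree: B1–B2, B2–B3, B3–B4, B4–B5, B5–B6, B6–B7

No — vertex b appears in no bag.

A tree decomposition must satisfy three properties: every vertex lies in some bag; for every edge, both endpoints lie together in some bag; and for every vertex, the bags containing it form a connected subtree. Here vertex b appears in no bag, so the decomposition is invalid.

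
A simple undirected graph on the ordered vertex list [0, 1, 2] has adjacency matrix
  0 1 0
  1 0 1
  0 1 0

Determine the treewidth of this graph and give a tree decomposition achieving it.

Each bag holds 2 vertices, so the decomposition has width 1, which upper-bounds the treewidth. Any graph with an edge has treewidth ≥ 1, and G has the edge 2–1. Hence tw(G) = 1 exactly.

Treewidth 1.
Bags: B1 = {1, 2}  B2 = {0, 1}
Tree: B1–B2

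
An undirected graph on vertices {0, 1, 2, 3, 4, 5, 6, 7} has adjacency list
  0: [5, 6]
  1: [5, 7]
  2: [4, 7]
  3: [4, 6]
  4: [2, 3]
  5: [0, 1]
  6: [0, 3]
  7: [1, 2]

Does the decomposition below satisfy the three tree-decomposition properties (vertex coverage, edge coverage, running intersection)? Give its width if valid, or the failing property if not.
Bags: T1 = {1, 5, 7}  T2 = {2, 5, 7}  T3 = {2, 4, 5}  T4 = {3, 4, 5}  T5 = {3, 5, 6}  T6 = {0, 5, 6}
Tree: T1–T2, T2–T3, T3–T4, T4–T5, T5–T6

Yes; width 2.

Checking the three conditions: (i) the bags cover all of {0, 1, 2, 3, 4, 5, 6, 7}; (ii) for each edge, some bag contains both endpoints; (iii) the bags containing any fixed vertex form a subtree. All hold, so the decomposition is valid with width 3 − 1 = 2.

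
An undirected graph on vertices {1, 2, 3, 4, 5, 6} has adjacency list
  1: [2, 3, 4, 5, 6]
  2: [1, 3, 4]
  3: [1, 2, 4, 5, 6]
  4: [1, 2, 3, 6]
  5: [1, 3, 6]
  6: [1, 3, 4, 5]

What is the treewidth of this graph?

A width-3 tree decomposition is:
Bags: B1 = {1, 3, 5, 6}  B2 = {1, 3, 4, 6}  B3 = {1, 2, 3, 4}
Tree: B1–B2, B2–B3
The largest bag has 4 vertices, giving width 3; this decomposition certifies tw(G) ≤ 3. For the lower bound, the 4 vertices {1, 2, 3, 4} are pairwise adjacent, and any tree decomposition puts a clique entirely inside one bag — forcing width ≥ 3. Therefore the treewidth is 3.

3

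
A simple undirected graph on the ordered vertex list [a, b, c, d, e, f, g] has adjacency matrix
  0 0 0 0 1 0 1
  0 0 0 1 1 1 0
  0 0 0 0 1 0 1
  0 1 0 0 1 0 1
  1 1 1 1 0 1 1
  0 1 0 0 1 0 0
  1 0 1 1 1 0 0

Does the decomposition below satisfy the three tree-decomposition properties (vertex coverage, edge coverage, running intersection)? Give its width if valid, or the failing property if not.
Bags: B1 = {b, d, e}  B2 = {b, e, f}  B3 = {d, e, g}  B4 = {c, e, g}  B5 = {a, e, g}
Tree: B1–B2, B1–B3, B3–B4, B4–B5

Every vertex of G appears in some bag (union = {a, b, c, d, e, f, g}); every edge is covered by a bag; and for each vertex v the set of bags containing v is connected in the bag tree. The decomposition is therefore valid. The largest bag has 3 vertices, so the width is 2.

Yes; width 2.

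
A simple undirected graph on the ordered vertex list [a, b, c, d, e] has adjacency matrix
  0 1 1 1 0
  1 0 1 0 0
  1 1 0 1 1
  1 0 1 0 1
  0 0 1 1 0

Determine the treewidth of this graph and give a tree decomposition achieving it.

Treewidth 2.
One such decomposition:
Bags: B1 = {a, c, d}  B2 = {a, b, c}  B3 = {c, d, e}
Tree: B1–B2, B1–B3

Every bag has size at most 3, so the width is 3 − 1 = 2 and tw(G) ≤ 2. On the other hand G contains the 3-clique {c, d, e}. A clique must lie in a single bag of any decomposition, so no decomposition can have width below 2. Therefore the treewidth is 2.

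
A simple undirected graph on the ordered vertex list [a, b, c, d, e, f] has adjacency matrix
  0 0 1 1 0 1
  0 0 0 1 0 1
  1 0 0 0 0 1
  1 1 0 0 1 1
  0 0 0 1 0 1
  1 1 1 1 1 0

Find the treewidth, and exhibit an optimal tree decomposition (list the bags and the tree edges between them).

Treewidth 2.
Bags: B1 = {d, e, f}  B2 = {a, d, f}  B3 = {a, c, f}  B4 = {b, d, f}
Tree: B1–B2, B2–B3, B2–B4

Each bag holds 3 vertices, so the decomposition has width 2, which upper-bounds the treewidth. For the lower bound, the 3 vertices {d, e, f} are pairwise adjacent, and any tree decomposition puts a clique entirely inside one bag — forcing width ≥ 2. The upper and lower bounds meet at 2, so that is the treewidth.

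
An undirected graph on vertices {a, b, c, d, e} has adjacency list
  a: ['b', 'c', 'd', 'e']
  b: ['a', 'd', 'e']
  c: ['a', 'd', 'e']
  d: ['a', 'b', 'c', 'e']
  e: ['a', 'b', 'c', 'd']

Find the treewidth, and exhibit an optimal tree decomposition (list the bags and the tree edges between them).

Treewidth 3.
One such decomposition:
Bags: B1 = {a, b, d, e}  B2 = {a, c, d, e}
Tree: B1–B2

Each bag holds 4 vertices, so the decomposition has width 3, which upper-bounds the treewidth. For the lower bound, the 4 vertices {a, c, d, e} are pairwise adjacent, and any tree decomposition puts a clique entirely inside one bag — forcing width ≥ 3. The upper and lower bounds meet at 3, so that is the treewidth.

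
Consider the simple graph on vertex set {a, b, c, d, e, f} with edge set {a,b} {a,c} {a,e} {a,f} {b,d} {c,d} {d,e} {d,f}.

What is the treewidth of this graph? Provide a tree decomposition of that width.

Each bag holds 3 vertices, so the decomposition has width 2, which upper-bounds the treewidth. Since b–a–e–d–b is a cycle in G, G is not acyclic. Forests are exactly the graphs of treewidth ≤ 1, so tw(G) ≥ 2. The upper and lower bounds meet at 2, so that is the treewidth.

Treewidth 2.
One such decomposition:
Bags: B1 = {a, b, d}  B2 = {a, d, e}  B3 = {a, c, d}  B4 = {a, d, f}
Tree: B1–B2, B2–B3, B3–B4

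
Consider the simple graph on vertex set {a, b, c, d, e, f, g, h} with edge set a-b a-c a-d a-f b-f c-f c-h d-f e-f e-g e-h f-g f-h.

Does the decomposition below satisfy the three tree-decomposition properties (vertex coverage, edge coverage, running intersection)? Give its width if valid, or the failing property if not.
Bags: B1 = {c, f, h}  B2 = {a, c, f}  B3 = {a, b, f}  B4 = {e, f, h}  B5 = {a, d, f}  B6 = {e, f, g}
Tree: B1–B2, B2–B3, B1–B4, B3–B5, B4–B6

Yes; width 2.

Every vertex of G appears in some bag (union = {a, b, c, d, e, f, g, h}); every edge is covered by a bag; and for each vertex v the set of bags containing v is connected in the bag tree. The decomposition is therefore valid. The largest bag has 3 vertices, so the width is 2.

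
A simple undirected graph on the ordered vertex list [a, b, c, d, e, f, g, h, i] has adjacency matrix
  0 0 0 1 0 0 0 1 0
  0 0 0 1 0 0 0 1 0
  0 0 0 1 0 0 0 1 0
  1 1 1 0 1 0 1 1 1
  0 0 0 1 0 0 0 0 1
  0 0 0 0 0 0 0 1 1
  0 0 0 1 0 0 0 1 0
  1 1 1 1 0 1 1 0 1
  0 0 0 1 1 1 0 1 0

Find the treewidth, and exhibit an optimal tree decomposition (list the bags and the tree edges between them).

The largest bag has 3 vertices, giving width 2; this decomposition certifies tw(G) ≤ 2. On the other hand G contains the 3-clique {d, e, i}. A clique must lie in a single bag of any decomposition, so no decomposition can have width below 2. Therefore the treewidth is 2.

Treewidth 2.
Bags: B1 = {c, d, h}  B2 = {a, d, h}  B3 = {b, d, h}  B4 = {d, h, i}  B5 = {d, e, i}  B6 = {d, g, h}  B7 = {f, h, i}
Tree: B1–B2, B2–B3, B2–B4, B4–B5, B3–B6, B4–B7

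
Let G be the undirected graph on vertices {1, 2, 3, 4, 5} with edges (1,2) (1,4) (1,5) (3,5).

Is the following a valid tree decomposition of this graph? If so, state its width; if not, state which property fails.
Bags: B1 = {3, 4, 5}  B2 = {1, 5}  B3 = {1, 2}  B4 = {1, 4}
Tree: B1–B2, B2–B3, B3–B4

No — bags containing vertex 4 are not connected in the tree.

A tree decomposition must satisfy three properties: every vertex lies in some bag; for every edge, both endpoints lie together in some bag; and for every vertex, the bags containing it form a connected subtree. Here bags containing vertex 4 are not connected in the tree, so the decomposition is invalid.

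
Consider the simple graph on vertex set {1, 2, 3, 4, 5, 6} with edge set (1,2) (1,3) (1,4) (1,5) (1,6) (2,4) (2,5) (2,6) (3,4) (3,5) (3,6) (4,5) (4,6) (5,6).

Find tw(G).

A width-4 tree decomposition is:
Bags: B1 = {1, 3, 4, 5, 6}  B2 = {1, 2, 4, 5, 6}
Tree: B1–B2
The largest bag has 5 vertices, giving width 4; this decomposition certifies tw(G) ≤ 4. On the other hand G contains the 5-clique {1, 2, 4, 5, 6}. A clique must lie in a single bag of any decomposition, so no decomposition can have width below 4. Combining the bounds, tw(G) = 4.

4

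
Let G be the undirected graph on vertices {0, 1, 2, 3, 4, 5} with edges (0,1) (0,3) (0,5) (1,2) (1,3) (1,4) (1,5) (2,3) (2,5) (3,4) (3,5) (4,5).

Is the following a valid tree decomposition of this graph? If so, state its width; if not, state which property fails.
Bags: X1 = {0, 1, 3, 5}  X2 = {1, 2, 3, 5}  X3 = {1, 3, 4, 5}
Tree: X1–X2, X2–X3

Yes; width 3.

Vertex coverage: the bags together contain {0, 1, 2, 3, 4, 5}, the full vertex set. Edge coverage: each edge of G has both endpoints in at least one bag. Running intersection: for every vertex, the bags containing it form a connected subtree. All three properties hold, so this is a valid tree decomposition of width max|bag| − 1 = 3, and hence tw(G) ≤ 3.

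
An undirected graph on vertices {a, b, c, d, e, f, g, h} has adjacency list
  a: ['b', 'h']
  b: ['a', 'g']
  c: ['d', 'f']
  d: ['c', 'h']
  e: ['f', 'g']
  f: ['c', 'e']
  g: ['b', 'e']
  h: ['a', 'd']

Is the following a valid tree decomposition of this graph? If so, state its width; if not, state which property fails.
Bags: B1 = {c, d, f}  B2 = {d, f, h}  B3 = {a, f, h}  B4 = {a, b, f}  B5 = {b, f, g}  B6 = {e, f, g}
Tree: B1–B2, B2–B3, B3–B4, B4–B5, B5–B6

Yes; width 2.

Every vertex of G appears in some bag (union = {a, b, c, d, e, f, g, h}); every edge is covered by a bag; and for each vertex v the set of bags containing v is connected in the bag tree. The decomposition is therefore valid. The largest bag has 3 vertices, so the width is 2.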